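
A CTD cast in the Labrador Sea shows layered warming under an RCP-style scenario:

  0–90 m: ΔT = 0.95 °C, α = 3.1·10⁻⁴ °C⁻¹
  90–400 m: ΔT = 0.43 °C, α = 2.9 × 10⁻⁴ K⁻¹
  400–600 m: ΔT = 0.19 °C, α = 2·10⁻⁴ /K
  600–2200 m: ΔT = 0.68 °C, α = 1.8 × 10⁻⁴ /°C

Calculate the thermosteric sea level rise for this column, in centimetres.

27 cm

90 × 0.95 × 3.1×10⁻⁴ = 0.026505 m
Layer 2: 310 × 0.43 × 2.9×10⁻⁴ = 0.038657 m
Layer 3: 200 × 2×10⁻⁴ × 0.19 = 0.00760 m
1600 × 1.8×10⁻⁴ × 0.68 = 0.19584 m
Δh = 0.026505 + 0.038657 + 0.00760 + 0.19584 = 0.268602 m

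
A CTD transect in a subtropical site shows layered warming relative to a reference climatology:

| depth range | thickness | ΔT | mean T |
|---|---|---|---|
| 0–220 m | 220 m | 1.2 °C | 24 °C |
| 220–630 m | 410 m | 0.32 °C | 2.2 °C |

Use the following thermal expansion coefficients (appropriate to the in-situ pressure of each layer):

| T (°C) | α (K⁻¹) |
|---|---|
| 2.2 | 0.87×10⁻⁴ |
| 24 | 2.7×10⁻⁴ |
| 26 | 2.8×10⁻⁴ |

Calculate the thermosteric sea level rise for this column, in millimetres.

Layer 1 at 24 °C → α = 2.7×10⁻⁴ K⁻¹
Layer 2 at 2.2 °C → α = 0.87×10⁻⁴ K⁻¹
0–220 m: 2.7×10⁻⁴ × 1.2 × 220 = 0.07128 m
220–630 m: 410 × 0.32 × 0.87×10⁻⁴ = 0.0114144 m
Δh = 0.07128 + 0.0114144 = 0.0826944 m

Δh ≈ 82.7 mm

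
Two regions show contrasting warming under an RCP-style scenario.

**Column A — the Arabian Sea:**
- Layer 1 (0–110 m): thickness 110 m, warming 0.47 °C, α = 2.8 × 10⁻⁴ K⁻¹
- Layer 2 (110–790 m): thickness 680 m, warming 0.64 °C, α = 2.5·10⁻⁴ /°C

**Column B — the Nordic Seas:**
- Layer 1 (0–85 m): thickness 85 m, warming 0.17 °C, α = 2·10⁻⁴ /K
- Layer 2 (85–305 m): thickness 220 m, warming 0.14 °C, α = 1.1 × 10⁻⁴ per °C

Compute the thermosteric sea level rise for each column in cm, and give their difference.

A: 12 cm; B: 0.63 cm; difference 12 cm

A 110 × 0.47 × 2.8×10⁻⁴ = 0.014476 m
A 110–790 m: 2.5×10⁻⁴ × 0.64 × 680 = 0.10880 m
A total: 0.123276 m
B 0–85 m: 2×10⁻⁴ × 85 × 0.17 = 0.00289 m
B 85–305 m: 0.14 × 1.1×10⁻⁴ × 220 = 0.003388 m
B total: 0.006278 m
Difference: 0.123276 − 0.006278 = 0.116998 m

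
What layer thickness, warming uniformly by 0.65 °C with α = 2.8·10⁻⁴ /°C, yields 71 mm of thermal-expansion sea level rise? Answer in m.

H = Δh/(αΔT) = 0.071 / (2.8×10⁻⁴ × 0.65) ≈ 390.1 m

about 390 m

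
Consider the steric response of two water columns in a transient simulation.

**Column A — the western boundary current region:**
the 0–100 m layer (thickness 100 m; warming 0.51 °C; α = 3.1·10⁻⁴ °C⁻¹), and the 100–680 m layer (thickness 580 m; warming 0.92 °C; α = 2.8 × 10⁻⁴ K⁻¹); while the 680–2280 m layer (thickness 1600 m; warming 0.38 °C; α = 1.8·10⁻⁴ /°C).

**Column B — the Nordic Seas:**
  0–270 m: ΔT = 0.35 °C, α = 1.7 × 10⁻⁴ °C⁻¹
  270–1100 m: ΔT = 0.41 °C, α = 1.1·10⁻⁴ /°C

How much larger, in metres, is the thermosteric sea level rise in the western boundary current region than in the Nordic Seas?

Δh_A − Δh_B ≈ 0.221 m

A 3.1×10⁻⁴ × 100 × 0.51 = 0.01581 m
A Layer 2: 580 × 0.92 × 2.8×10⁻⁴ = 0.149408 m
A Layer 3: 0.38 × 1600 × 1.8×10⁻⁴ = 0.10944 m
A total: 0.274658 m
B 0–270 m: 1.7×10⁻⁴ × 0.35 × 270 = 0.016065 m
B 1.1×10⁻⁴ × 830 × 0.41 = 0.037433 m
B total: 0.053498 m
Difference: 0.274658 − 0.053498 = 0.22116 m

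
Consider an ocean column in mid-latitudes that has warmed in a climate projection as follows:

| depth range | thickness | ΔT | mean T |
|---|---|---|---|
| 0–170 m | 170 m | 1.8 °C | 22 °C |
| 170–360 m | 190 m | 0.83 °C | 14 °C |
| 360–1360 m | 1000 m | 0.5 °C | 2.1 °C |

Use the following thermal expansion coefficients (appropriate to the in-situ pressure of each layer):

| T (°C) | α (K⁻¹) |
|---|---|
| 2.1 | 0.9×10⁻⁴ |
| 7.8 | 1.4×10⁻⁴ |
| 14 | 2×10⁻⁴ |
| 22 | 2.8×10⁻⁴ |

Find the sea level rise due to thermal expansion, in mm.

Layer 1 at 22 °C → α = 2.8×10⁻⁴ K⁻¹
Layer 2 at 14 °C → α = 2×10⁻⁴ K⁻¹
Layer 3 at 2.1 °C → α = 0.9×10⁻⁴ K⁻¹
0–170 m: 1.8 × 170 × 2.8×10⁻⁴ = 0.08568 m
170–360 m: 2×10⁻⁴ × 0.83 × 190 = 0.03154 m
360–1360 m: 1000 × 0.9×10⁻⁴ × 0.5 = 0.04500 m
Δh = 0.08568 + 0.03154 + 0.04500 = 0.16222 m

about 162 mm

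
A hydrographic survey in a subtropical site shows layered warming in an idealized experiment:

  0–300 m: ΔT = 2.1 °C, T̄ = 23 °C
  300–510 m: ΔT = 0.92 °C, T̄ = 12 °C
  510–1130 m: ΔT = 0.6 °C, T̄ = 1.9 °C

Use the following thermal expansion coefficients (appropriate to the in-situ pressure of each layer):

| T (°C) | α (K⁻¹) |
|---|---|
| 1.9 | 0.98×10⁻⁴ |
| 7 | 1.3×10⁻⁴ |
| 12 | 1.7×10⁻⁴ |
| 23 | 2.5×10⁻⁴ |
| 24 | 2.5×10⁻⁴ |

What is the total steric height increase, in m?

Layer 1 at 23 °C → α = 2.5×10⁻⁴ K⁻¹
Layer 2 at 12 °C → α = 1.7×10⁻⁴ K⁻¹
Layer 3 at 1.9 °C → α = 0.98×10⁻⁴ K⁻¹
Layer 1: 300 × 2.1 × 2.5×10⁻⁴ = 0.15750 m
300–510 m: 1.7×10⁻⁴ × 210 × 0.92 = 0.032844 m
620 × 0.6 × 0.98×10⁻⁴ = 0.036456 m
Δh = 0.15750 + 0.032844 + 0.036456 = 0.22680 m

Δh ≈ 0.227 m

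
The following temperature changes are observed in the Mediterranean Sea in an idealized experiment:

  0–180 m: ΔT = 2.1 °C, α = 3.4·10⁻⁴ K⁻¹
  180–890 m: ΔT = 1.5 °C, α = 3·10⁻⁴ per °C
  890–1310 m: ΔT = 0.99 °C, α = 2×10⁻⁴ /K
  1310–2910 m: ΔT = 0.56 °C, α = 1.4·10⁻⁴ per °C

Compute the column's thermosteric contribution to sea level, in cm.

65.7 cm of thermosteric rise

2.1 × 3.4×10⁻⁴ × 180 = 0.12852 m
180–890 m: 3×10⁻⁴ × 710 × 1.5 = 0.31950 m
890–1310 m: 0.99 × 2×10⁻⁴ × 420 = 0.08316 m
1600 × 0.56 × 1.4×10⁻⁴ = 0.12544 m
Δh = 0.12852 + 0.31950 + 0.08316 + 0.12544 = 0.65662 m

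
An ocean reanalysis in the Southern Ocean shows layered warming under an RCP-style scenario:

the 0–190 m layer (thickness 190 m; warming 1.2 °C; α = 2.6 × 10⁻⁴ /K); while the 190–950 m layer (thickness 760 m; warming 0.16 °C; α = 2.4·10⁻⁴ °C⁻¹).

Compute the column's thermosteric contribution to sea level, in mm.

88.5 mm

1.2 × 190 × 2.6×10⁻⁴ = 0.05928 m
2.4×10⁻⁴ × 0.16 × 760 = 0.029184 m
Δh = 0.05928 + 0.029184 = 0.088464 m ≈ 88.5 mm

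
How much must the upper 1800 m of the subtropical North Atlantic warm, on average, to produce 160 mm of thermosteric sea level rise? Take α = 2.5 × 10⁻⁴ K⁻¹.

ΔT = Δh/(αH) = 0.16 / (2.5×10⁻⁴ × 1800) ≈ 0.3556 K

about 0.356 K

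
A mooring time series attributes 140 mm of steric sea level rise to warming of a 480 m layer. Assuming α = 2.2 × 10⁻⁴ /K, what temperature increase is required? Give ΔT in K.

1.33 K

ΔT = Δh/(αH) = 0.14 / (2.2×10⁻⁴ × 480) ≈ 1.326 K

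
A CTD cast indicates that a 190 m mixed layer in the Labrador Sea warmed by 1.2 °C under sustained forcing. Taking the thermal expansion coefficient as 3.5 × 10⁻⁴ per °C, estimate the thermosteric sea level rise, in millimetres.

Δh = αΔT·H = 3.5×10⁻⁴ × 1.2 × 190 = 0.07980 m

Δh ≈ 79.8 mm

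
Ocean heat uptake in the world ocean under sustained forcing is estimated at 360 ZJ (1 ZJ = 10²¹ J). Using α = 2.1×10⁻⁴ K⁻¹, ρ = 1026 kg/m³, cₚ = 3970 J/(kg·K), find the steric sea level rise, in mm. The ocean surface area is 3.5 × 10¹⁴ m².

Δh ≈ 53 mm

Per unit area: Q = 360×10²¹ / (3.5×10¹⁴) ≈ 1.029×10⁹ J/m²
Δh = αQ/(ρcₚ) = 2.1×10⁻⁴ × 1.029×10⁹ / (1026 × 3970) ≈ 0.053051 m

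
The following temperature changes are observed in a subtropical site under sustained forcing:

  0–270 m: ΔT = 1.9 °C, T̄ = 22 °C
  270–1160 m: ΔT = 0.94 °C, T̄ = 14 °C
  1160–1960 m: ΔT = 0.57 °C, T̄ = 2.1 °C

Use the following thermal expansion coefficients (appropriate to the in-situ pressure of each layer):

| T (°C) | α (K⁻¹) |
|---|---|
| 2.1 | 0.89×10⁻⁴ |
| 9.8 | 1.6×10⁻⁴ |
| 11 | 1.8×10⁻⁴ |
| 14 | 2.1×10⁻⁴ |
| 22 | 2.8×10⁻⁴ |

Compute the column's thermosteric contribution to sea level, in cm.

about 36.0 cm

Layer 1 at 22 °C → α = 2.8×10⁻⁴ K⁻¹
Layer 2 at 14 °C → α = 2.1×10⁻⁴ K⁻¹
Layer 3 at 2.1 °C → α = 0.89×10⁻⁴ K⁻¹
0–270 m: 2.8×10⁻⁴ × 1.9 × 270 = 0.14364 m
2.1×10⁻⁴ × 890 × 0.94 = 0.175686 m
Layer 3: 0.57 × 0.89×10⁻⁴ × 800 = 0.040584 m
Δh = 0.14364 + 0.175686 + 0.040584 = 0.35991 m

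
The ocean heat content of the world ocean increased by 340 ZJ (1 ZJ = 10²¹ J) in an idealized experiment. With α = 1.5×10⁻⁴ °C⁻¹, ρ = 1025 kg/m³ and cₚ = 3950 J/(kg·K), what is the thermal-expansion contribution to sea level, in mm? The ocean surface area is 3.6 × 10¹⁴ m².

Δh ≈ 35.0 mm

Per unit area: Q = 340×10²¹ / (3.6×10¹⁴) ≈ 9.444×10⁸ J/m²
Δh = αQ/(ρcₚ) = 1.5×10⁻⁴ × 9.444×10⁸ / (1025 × 3950) ≈ 0.034989 m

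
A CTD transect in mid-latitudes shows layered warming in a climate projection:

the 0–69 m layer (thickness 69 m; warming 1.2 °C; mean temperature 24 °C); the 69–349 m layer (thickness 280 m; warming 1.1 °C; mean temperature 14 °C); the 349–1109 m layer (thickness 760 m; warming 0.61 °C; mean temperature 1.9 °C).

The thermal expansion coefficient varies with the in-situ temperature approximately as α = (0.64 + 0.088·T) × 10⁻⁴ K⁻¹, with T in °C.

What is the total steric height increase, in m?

0.118 m

Layer 1: α = (0.64 + 0.088×24)×10⁻⁴ = 2.752×10⁻⁴ K⁻¹
Layer 2: α = (0.64 + 0.088×14)×10⁻⁴ = 1.872×10⁻⁴ K⁻¹
Layer 3: α = (0.64 + 0.088×1.9)×10⁻⁴ = 0.8072×10⁻⁴ K⁻¹
2.752×10⁻⁴ × 69 × 1.2 = 0.02278656 m
280 × 1.1 × 1.872×10⁻⁴ = 0.0576576 m
349–1109 m: 0.61 × 0.8072×10⁻⁴ × 760 = 0.037421792 m
Δh = 0.02278656 + 0.0576576 + 0.037421792 = 0.117865952 m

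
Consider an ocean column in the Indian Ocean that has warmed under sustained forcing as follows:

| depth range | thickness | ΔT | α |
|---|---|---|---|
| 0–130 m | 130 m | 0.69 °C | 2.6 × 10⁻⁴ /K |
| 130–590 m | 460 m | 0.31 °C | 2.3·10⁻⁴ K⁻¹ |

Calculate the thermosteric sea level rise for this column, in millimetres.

56.1 mm of thermosteric rise

Layer 1: 130 × 2.6×10⁻⁴ × 0.69 = 0.023322 m
130–590 m: 0.31 × 2.3×10⁻⁴ × 460 = 0.032798 m
Δh = 0.023322 + 0.032798 = 0.05612 m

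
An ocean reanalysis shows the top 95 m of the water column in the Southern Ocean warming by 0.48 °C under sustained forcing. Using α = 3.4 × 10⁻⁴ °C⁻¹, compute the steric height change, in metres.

Δh = 0.0155 m

Δh = αΔT·H = 3.4×10⁻⁴ × 0.48 × 95 = 0.015504 m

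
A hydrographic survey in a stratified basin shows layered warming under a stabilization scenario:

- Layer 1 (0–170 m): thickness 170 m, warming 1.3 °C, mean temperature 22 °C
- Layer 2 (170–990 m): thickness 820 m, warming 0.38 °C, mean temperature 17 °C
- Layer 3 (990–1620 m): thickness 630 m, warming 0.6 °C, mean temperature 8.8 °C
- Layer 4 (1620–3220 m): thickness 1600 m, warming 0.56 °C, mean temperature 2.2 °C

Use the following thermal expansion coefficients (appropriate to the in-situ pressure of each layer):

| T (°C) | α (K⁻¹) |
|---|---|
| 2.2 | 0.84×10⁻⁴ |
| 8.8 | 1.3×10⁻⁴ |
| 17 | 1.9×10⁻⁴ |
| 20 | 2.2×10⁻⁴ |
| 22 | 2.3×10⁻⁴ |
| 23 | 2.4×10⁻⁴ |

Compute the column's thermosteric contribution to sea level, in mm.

Layer 1 at 22 °C → α = 2.3×10⁻⁴ K⁻¹
Layer 2 at 17 °C → α = 1.9×10⁻⁴ K⁻¹
Layer 3 at 8.8 °C → α = 1.3×10⁻⁴ K⁻¹
Layer 4 at 2.2 °C → α = 0.84×10⁻⁴ K⁻¹
Layer 1: 170 × 2.3×10⁻⁴ × 1.3 = 0.05083 m
820 × 0.38 × 1.9×10⁻⁴ = 0.059204 m
Layer 3: 0.6 × 1.3×10⁻⁴ × 630 = 0.04914 m
Layer 4: 0.56 × 0.84×10⁻⁴ × 1600 = 0.075264 m
Δh = 0.05083 + 0.059204 + 0.04914 + 0.075264 = 0.234438 m

234 mm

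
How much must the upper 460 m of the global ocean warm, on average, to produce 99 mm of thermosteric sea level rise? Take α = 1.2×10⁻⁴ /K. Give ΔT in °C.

ΔT ≈ 1.79 °C

ΔT = Δh/(αH) = 0.099 / (1.2×10⁻⁴ × 460) ≈ 1.793 °C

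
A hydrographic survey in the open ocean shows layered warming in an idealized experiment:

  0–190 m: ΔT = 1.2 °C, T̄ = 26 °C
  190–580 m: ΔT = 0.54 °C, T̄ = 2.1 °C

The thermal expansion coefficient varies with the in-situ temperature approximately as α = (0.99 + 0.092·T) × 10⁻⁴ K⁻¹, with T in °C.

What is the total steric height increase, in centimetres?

Layer 1: α = (0.99 + 0.092×26)×10⁻⁴ = 3.382×10⁻⁴ K⁻¹
Layer 2: α = (0.99 + 0.092×2.1)×10⁻⁴ = 1.1832×10⁻⁴ K⁻¹
Layer 1: 3.382×10⁻⁴ × 1.2 × 190 = 0.0771096 m
Layer 2: 1.1832×10⁻⁴ × 390 × 0.54 = 0.024918192 m
Δh = 0.0771096 + 0.024918192 = 0.102027792 m

Δh ≈ 10.2 cm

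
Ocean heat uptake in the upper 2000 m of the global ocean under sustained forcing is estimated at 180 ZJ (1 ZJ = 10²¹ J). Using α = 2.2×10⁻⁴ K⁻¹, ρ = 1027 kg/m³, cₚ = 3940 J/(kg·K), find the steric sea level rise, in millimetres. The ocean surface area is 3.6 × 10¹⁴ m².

27.2 mm of thermosteric rise

Per unit area: Q = 180×10²¹ / (3.6×10¹⁴) = 5×10⁸ J/m²
Δh = αQ/(ρcₚ) = 2.2×10⁻⁴ × 5×10⁸ / (1027 × 3940) ≈ 0.027185 m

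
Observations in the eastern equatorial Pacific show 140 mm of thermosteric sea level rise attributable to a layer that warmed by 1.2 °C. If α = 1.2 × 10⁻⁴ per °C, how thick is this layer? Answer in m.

H = Δh/(αΔT) = 0.14 / (1.2×10⁻⁴ × 1.2) ≈ 972.2 m

H ≈ 972 m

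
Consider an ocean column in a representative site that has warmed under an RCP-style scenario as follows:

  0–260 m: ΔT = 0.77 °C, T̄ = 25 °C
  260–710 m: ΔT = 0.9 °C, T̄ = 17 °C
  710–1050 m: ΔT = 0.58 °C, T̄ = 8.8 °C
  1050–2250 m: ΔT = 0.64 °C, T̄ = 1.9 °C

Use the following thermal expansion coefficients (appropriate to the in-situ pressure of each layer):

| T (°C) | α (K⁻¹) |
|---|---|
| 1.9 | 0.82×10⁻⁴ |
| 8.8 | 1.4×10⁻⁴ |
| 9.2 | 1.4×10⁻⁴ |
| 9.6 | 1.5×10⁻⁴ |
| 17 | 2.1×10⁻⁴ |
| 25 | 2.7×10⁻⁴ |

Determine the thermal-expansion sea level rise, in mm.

Layer 1 at 25 °C → α = 2.7×10⁻⁴ K⁻¹
Layer 2 at 17 °C → α = 2.1×10⁻⁴ K⁻¹
Layer 3 at 8.8 °C → α = 1.4×10⁻⁴ K⁻¹
Layer 4 at 1.9 °C → α = 0.82×10⁻⁴ K⁻¹
Layer 1: 0.77 × 2.7×10⁻⁴ × 260 = 0.054054 m
0.9 × 450 × 2.1×10⁻⁴ = 0.08505 m
Layer 3: 340 × 1.4×10⁻⁴ × 0.58 = 0.027608 m
Layer 4: 1200 × 0.64 × 0.82×10⁻⁴ = 0.062976 m
Δh = 0.054054 + 0.08505 + 0.027608 + 0.062976 = 0.229688 m

about 230 mm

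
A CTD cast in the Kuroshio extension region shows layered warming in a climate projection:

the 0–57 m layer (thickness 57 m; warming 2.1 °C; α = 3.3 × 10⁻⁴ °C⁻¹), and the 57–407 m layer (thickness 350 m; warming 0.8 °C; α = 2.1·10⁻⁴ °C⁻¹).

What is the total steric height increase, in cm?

57 × 2.1 × 3.3×10⁻⁴ = 0.039501 m
2.1×10⁻⁴ × 0.8 × 350 = 0.05880 m
Δh = 0.039501 + 0.05880 = 0.098301 m

9.8 cm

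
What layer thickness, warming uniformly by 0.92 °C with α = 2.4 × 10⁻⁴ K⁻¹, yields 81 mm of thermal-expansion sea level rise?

H = Δh/(αΔT) = 0.081 / (2.4×10⁻⁴ × 0.92) ≈ 366.8 m

about 367 m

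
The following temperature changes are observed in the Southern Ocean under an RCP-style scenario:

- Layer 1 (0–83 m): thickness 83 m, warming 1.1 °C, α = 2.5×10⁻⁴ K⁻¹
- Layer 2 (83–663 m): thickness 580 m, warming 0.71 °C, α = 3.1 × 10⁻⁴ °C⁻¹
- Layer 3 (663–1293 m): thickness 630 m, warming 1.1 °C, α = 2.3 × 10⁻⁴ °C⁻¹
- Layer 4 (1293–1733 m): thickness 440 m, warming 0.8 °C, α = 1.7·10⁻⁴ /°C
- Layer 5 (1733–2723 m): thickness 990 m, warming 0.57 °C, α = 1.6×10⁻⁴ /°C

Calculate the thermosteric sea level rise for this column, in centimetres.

Layer 1: 2.5×10⁻⁴ × 1.1 × 83 = 0.022825 m
Layer 2: 3.1×10⁻⁴ × 0.71 × 580 = 0.127658 m
663–1293 m: 630 × 2.3×10⁻⁴ × 1.1 = 0.15939 m
Layer 4: 0.8 × 1.7×10⁻⁴ × 440 = 0.05984 m
1.6×10⁻⁴ × 0.57 × 990 = 0.090288 m
Δh = 0.022825 + 0.127658 + 0.15939 + 0.05984 + 0.090288 = 0.460001 m

46 cm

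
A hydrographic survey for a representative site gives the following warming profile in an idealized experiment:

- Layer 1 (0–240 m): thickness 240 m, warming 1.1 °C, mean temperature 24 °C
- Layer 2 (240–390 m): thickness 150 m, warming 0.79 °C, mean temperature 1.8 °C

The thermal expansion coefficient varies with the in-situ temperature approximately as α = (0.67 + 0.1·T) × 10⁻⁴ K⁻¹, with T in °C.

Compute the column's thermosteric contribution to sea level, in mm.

Δh = 91.1 mm

Layer 1: α = (0.67 + 0.1×24)×10⁻⁴ = 3.07×10⁻⁴ K⁻¹
Layer 2: α = (0.67 + 0.1×1.8)×10⁻⁴ = 0.85×10⁻⁴ K⁻¹
240 × 3.07×10⁻⁴ × 1.1 = 0.081048 m
240–390 m: 0.79 × 0.85×10⁻⁴ × 150 = 0.0100725 m
Δh = 0.081048 + 0.0100725 = 0.0911205 m ≈ 91.1 mm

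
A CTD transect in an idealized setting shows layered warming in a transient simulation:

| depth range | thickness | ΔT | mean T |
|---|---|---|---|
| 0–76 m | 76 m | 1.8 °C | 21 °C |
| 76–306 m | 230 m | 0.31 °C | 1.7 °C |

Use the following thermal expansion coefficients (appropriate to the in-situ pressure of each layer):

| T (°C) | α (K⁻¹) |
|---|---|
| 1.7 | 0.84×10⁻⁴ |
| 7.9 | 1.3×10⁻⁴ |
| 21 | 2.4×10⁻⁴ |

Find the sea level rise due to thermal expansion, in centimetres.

Δh ≈ 3.9 cm

Layer 1 at 21 °C → α = 2.4×10⁻⁴ K⁻¹
Layer 2 at 1.7 °C → α = 0.84×10⁻⁴ K⁻¹
Layer 1: 76 × 1.8 × 2.4×10⁻⁴ = 0.032832 m
Layer 2: 230 × 0.31 × 0.84×10⁻⁴ = 0.0059892 m
Δh = 0.032832 + 0.0059892 = 0.0388212 m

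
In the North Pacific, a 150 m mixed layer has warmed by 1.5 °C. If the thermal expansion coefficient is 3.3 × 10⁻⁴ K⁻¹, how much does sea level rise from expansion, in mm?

about 74 mm

Δh = αΔT·H = 3.3×10⁻⁴ × 1.5 × 150 = 0.07425 m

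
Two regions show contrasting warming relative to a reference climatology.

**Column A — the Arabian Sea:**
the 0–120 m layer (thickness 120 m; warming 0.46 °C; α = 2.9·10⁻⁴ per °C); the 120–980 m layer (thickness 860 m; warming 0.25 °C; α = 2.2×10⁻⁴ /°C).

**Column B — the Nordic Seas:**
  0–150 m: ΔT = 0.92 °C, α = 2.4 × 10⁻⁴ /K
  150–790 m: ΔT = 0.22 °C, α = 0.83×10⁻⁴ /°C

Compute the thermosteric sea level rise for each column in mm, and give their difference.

A Layer 1: 2.9×10⁻⁴ × 120 × 0.46 = 0.016008 m
A 860 × 2.2×10⁻⁴ × 0.25 = 0.04730 m
A total: 0.063308 m
B 0.92 × 150 × 2.4×10⁻⁴ = 0.03312 m
B 150–790 m: 0.83×10⁻⁴ × 640 × 0.22 = 0.0116864 m
B total: 0.0448064 m
Difference: 0.063308 − 0.0448064 = 0.0185016 m

Δh_A ≈ 63.3 mm, Δh_B ≈ 44.8 mm; difference ≈ 18.5 mm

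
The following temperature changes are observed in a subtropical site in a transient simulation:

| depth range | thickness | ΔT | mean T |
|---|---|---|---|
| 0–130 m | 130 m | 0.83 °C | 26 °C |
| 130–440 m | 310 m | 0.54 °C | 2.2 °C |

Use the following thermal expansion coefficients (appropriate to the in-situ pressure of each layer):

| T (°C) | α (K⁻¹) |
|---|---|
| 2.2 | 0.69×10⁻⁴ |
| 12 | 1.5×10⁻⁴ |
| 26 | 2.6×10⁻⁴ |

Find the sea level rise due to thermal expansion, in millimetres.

Layer 1 at 26 °C → α = 2.6×10⁻⁴ K⁻¹
Layer 2 at 2.2 °C → α = 0.69×10⁻⁴ K⁻¹
0.83 × 130 × 2.6×10⁻⁴ = 0.028054 m
0.69×10⁻⁴ × 310 × 0.54 = 0.0115506 m
Δh = 0.028054 + 0.0115506 = 0.0396046 m ≈ 39.6 mm

Δh ≈ 39.6 mm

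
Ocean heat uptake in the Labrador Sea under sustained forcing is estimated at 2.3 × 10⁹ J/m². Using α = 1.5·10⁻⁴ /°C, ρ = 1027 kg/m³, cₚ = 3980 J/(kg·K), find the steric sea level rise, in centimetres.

Δh ≈ 8.4 cm

Δh = αQ/(ρcₚ) = 1.5×10⁻⁴ × 2.3×10⁹ / (1027 × 3980) ≈ 0.084404 m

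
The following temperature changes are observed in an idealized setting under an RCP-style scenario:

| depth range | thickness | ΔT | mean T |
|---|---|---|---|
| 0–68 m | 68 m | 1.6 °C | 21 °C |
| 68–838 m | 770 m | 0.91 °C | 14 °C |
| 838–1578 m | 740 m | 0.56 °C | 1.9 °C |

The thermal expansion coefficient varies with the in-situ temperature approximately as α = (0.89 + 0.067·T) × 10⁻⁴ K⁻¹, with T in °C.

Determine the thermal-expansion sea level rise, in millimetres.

Δh = 195 mm

Layer 1: α = (0.89 + 0.067×21)×10⁻⁴ = 2.297×10⁻⁴ K⁻¹
Layer 2: α = (0.89 + 0.067×14)×10⁻⁴ = 1.828×10⁻⁴ K⁻¹
Layer 3: α = (0.89 + 0.067×1.9)×10⁻⁴ = 1.0173×10⁻⁴ K⁻¹
1.6 × 2.297×10⁻⁴ × 68 = 0.02499136 m
Layer 2: 0.91 × 770 × 1.828×10⁻⁴ = 0.12808796 m
838–1578 m: 740 × 0.56 × 1.0173×10⁻⁴ = 0.042156912 m
Δh = 0.02499136 + 0.12808796 + 0.042156912 = 0.195236232 m ≈ 195 mm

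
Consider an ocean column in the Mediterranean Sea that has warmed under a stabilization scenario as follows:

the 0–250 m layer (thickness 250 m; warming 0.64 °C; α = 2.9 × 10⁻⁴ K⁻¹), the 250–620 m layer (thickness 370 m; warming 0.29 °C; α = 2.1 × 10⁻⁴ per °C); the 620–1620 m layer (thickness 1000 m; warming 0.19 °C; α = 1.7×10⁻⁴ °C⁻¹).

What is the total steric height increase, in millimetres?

Δh ≈ 101 mm

0–250 m: 2.9×10⁻⁴ × 250 × 0.64 = 0.04640 m
0.29 × 370 × 2.1×10⁻⁴ = 0.022533 m
0.19 × 1000 × 1.7×10⁻⁴ = 0.03230 m
Δh = 0.04640 + 0.022533 + 0.03230 = 0.101233 m ≈ 101 mm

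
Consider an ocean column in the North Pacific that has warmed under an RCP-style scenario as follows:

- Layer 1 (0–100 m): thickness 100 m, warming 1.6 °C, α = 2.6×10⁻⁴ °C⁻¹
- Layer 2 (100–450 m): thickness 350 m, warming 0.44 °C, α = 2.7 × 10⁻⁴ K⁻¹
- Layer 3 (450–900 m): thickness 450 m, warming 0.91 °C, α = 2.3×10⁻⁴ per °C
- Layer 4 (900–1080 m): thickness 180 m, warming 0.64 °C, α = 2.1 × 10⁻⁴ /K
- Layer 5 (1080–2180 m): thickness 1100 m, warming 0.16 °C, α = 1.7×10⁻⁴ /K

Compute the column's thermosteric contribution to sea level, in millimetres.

2.6×10⁻⁴ × 1.6 × 100 = 0.04160 m
Layer 2: 350 × 2.7×10⁻⁴ × 0.44 = 0.04158 m
450 × 2.3×10⁻⁴ × 0.91 = 0.094185 m
180 × 0.64 × 2.1×10⁻⁴ = 0.024192 m
0.16 × 1.7×10⁻⁴ × 1100 = 0.02992 m
Δh = 0.04160 + 0.04158 + 0.094185 + 0.024192 + 0.02992 = 0.231477 m

230 mm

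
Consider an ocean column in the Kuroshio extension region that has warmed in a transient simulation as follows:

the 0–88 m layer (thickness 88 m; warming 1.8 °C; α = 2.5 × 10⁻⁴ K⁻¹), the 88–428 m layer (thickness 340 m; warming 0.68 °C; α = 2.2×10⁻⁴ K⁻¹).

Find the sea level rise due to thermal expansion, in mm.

90 mm of thermosteric rise

1.8 × 2.5×10⁻⁴ × 88 = 0.03960 m
2.2×10⁻⁴ × 0.68 × 340 = 0.050864 m
Δh = 0.03960 + 0.050864 = 0.090464 m ≈ 90 mm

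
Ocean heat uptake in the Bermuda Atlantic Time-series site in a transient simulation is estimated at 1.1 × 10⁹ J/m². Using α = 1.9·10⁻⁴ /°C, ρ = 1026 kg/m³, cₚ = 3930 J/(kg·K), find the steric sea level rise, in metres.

0.0518 m

Δh = αQ/(ρcₚ) = 1.9×10⁻⁴ × 1.1×10⁹ / (1026 × 3930) ≈ 0.051833 m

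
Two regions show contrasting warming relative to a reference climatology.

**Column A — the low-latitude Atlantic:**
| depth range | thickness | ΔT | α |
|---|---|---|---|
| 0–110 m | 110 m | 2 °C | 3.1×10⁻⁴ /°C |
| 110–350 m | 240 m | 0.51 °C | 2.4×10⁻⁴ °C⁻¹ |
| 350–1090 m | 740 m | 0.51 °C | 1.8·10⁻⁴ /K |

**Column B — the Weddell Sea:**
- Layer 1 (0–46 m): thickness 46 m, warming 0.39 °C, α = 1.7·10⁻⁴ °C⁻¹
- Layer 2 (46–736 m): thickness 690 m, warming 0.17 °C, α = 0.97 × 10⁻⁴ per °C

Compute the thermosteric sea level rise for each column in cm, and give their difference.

A Layer 1: 2 × 110 × 3.1×10⁻⁴ = 0.06820 m
A 2.4×10⁻⁴ × 240 × 0.51 = 0.029376 m
A 0.51 × 1.8×10⁻⁴ × 740 = 0.067932 m
A total: 0.165508 m
B Layer 1: 0.39 × 1.7×10⁻⁴ × 46 = 0.0030498 m
B 46–736 m: 0.17 × 0.97×10⁻⁴ × 690 = 0.0113781 m
B total: 0.0144279 m
Difference: 0.165508 − 0.0144279 = 0.1510801 m

A: 16.6 cm; B: 1.44 cm; difference 15.1 cm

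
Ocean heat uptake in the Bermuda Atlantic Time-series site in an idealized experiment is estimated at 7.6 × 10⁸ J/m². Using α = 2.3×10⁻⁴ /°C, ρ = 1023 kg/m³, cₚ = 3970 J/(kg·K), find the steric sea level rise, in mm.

Δh = αQ/(ρcₚ) = 2.3×10⁻⁴ × 7.6×10⁸ / (1023 × 3970) ≈ 0.04304 m

43.0 mm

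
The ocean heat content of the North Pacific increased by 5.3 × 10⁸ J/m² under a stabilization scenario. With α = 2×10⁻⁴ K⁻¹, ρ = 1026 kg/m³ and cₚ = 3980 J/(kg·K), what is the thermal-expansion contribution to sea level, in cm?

2.60 cm

Δh = αQ/(ρcₚ) = 2×10⁻⁴ × 5.3×10⁸ / (1026 × 3980) ≈ 0.025958 m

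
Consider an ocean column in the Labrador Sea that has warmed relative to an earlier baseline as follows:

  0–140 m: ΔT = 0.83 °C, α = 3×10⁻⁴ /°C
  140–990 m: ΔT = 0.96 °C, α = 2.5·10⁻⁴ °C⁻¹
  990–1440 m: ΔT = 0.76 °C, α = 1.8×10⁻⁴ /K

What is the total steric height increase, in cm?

140 × 3×10⁻⁴ × 0.83 = 0.03486 m
Layer 2: 850 × 2.5×10⁻⁴ × 0.96 = 0.20400 m
Layer 3: 450 × 0.76 × 1.8×10⁻⁴ = 0.06156 m
Δh = 0.03486 + 0.20400 + 0.06156 = 0.30042 m

30.0 cm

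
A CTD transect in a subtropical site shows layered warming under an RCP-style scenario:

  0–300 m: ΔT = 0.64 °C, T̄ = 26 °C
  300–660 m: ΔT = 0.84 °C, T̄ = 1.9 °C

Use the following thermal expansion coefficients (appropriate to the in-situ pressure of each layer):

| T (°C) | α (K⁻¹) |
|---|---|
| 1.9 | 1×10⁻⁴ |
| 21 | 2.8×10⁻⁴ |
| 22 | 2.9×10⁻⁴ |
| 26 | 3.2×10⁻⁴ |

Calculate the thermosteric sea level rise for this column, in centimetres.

9.17 cm

Layer 1 at 26 °C → α = 3.2×10⁻⁴ K⁻¹
Layer 2 at 1.9 °C → α = 1×10⁻⁴ K⁻¹
3.2×10⁻⁴ × 300 × 0.64 = 0.06144 m
Layer 2: 1×10⁻⁴ × 360 × 0.84 = 0.03024 m
Δh = 0.06144 + 0.03024 = 0.09168 m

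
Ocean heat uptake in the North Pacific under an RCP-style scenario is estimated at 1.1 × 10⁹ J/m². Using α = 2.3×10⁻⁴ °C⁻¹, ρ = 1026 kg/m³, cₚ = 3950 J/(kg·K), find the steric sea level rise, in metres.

Δh = αQ/(ρcₚ) = 2.3×10⁻⁴ × 1.1×10⁹ / (1026 × 3950) ≈ 0.062428 m

Δh ≈ 0.062 m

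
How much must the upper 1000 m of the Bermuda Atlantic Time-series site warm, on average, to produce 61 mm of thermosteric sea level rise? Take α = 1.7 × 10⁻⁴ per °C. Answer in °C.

ΔT = Δh/(αH) = 0.061 / (1.7×10⁻⁴ × 1000) ≈ 0.3588 °C

0.359 °C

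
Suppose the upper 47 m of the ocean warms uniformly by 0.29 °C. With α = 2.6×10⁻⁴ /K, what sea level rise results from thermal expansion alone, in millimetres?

Δh = αΔT·H = 2.6×10⁻⁴ × 0.29 × 47 = 0.0035438 m

3.5 mm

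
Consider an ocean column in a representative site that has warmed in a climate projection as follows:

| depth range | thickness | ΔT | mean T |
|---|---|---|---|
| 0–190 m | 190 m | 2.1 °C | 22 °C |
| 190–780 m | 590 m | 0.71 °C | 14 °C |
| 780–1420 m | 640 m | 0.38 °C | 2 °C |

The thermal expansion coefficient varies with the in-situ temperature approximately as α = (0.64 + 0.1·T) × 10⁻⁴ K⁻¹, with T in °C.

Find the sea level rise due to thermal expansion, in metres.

Layer 1: α = (0.64 + 0.1×22)×10⁻⁴ = 2.84×10⁻⁴ K⁻¹
Layer 2: α = (0.64 + 0.1×14)×10⁻⁴ = 2.04×10⁻⁴ K⁻¹
Layer 3: α = (0.64 + 0.1×2)×10⁻⁴ = 0.84×10⁻⁴ K⁻¹
Layer 1: 2.84×10⁻⁴ × 2.1 × 190 = 0.113316 m
Layer 2: 0.71 × 590 × 2.04×10⁻⁴ = 0.0854556 m
Layer 3: 0.84×10⁻⁴ × 640 × 0.38 = 0.0204288 m
Δh = 0.113316 + 0.0854556 + 0.0204288 = 0.2192004 m ≈ 0.219 m

about 0.219 m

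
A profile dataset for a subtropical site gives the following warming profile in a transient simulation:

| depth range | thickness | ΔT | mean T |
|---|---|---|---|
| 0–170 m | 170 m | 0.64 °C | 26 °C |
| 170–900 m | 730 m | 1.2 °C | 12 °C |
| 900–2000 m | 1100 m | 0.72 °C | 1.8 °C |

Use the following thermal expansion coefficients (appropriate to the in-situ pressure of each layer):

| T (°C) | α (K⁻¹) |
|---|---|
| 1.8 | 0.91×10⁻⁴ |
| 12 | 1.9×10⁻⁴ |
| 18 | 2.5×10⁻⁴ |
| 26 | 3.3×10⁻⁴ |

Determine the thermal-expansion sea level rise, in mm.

Layer 1 at 26 °C → α = 3.3×10⁻⁴ K⁻¹
Layer 2 at 12 °C → α = 1.9×10⁻⁴ K⁻¹
Layer 3 at 1.8 °C → α = 0.91×10⁻⁴ K⁻¹
3.3×10⁻⁴ × 0.64 × 170 = 0.035904 m
730 × 1.2 × 1.9×10⁻⁴ = 0.16644 m
900–2000 m: 0.91×10⁻⁴ × 0.72 × 1100 = 0.072072 m
Δh = 0.035904 + 0.16644 + 0.072072 = 0.274416 m ≈ 274 mm

Δh ≈ 274 mm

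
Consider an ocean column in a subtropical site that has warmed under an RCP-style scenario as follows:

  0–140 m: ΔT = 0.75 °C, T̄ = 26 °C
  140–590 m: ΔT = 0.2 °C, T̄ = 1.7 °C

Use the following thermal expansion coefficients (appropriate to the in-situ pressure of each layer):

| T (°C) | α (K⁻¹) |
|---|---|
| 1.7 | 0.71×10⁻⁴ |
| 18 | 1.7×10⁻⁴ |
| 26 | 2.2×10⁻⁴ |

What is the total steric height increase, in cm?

Layer 1 at 26 °C → α = 2.2×10⁻⁴ K⁻¹
Layer 2 at 1.7 °C → α = 0.71×10⁻⁴ K⁻¹
Layer 1: 2.2×10⁻⁴ × 0.75 × 140 = 0.02310 m
Layer 2: 0.71×10⁻⁴ × 450 × 0.2 = 0.00639 m
Δh = 0.02310 + 0.00639 = 0.02949 m ≈ 2.9 cm

2.9 cm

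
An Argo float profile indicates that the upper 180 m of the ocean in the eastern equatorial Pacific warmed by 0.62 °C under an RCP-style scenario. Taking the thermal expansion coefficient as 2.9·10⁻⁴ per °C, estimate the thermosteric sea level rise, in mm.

32.4 mm

Δh = αΔT·H = 2.9×10⁻⁴ × 0.62 × 180 = 0.032364 m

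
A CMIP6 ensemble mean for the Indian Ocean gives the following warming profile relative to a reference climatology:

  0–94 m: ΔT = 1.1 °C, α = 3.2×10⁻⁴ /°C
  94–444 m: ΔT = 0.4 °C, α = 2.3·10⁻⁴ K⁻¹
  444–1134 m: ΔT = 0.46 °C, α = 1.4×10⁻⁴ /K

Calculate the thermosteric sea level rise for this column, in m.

Δh = 0.110 m

Layer 1: 3.2×10⁻⁴ × 94 × 1.1 = 0.033088 m
94–444 m: 0.4 × 2.3×10⁻⁴ × 350 = 0.03220 m
444–1134 m: 0.46 × 690 × 1.4×10⁻⁴ = 0.044436 m
Δh = 0.033088 + 0.03220 + 0.044436 = 0.109724 m ≈ 0.110 m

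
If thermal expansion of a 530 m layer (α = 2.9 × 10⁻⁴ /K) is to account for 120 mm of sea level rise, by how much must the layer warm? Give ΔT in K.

ΔT ≈ 0.781 K

ΔT = Δh/(αH) = 0.12 / (2.9×10⁻⁴ × 530) ≈ 0.7807 K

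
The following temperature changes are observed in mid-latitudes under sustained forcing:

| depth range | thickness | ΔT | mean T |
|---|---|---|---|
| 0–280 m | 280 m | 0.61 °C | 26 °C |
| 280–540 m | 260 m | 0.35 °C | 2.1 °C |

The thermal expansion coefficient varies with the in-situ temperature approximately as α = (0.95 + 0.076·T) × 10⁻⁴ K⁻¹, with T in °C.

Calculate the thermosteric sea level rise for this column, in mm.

Layer 1: α = (0.95 + 0.076×26)×10⁻⁴ = 2.926×10⁻⁴ K⁻¹
Layer 2: α = (0.95 + 0.076×2.1)×10⁻⁴ = 1.1096×10⁻⁴ K⁻¹
280 × 0.61 × 2.926×10⁻⁴ = 0.04997608 m
1.1096×10⁻⁴ × 260 × 0.35 = 0.01009736 m
Δh = 0.04997608 + 0.01009736 = 0.06007344 m

about 60 mm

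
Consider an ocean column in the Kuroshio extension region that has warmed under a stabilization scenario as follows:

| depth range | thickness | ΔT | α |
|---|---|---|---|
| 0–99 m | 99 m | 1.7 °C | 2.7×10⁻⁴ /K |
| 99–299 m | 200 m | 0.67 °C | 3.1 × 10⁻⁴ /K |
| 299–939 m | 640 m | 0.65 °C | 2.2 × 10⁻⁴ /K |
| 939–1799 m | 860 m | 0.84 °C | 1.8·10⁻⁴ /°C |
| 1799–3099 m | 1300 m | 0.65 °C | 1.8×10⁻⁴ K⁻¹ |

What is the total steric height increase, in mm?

about 461 mm

Layer 1: 2.7×10⁻⁴ × 99 × 1.7 = 0.045441 m
Layer 2: 200 × 0.67 × 3.1×10⁻⁴ = 0.04154 m
299–939 m: 2.2×10⁻⁴ × 0.65 × 640 = 0.09152 m
939–1799 m: 0.84 × 1.8×10⁻⁴ × 860 = 0.130032 m
1799–3099 m: 0.65 × 1.8×10⁻⁴ × 1300 = 0.15210 m
Δh = 0.045441 + 0.04154 + 0.09152 + 0.130032 + 0.15210 = 0.460633 m ≈ 461 mm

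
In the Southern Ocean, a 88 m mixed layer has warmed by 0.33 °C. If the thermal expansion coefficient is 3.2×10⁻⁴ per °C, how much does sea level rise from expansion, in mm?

Δh = αΔT·H = 3.2×10⁻⁴ × 0.33 × 88 = 0.0092928 m

9.29 mm of thermosteric rise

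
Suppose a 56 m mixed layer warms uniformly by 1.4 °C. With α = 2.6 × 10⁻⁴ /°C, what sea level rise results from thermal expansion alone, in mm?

20 mm

Δh = αΔT·H = 2.6×10⁻⁴ × 1.4 × 56 = 0.020384 m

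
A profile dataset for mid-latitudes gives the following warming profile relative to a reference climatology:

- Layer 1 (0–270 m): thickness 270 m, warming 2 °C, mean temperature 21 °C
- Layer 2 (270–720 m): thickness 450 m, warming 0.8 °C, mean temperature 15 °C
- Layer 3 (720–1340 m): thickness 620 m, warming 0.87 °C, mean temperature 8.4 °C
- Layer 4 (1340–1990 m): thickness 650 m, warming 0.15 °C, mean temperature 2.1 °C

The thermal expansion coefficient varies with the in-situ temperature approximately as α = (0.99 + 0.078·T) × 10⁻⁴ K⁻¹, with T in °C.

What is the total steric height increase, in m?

Δh = 0.320 m

Layer 1: α = (0.99 + 0.078×21)×10⁻⁴ = 2.628×10⁻⁴ K⁻¹
Layer 2: α = (0.99 + 0.078×15)×10⁻⁴ = 2.16×10⁻⁴ K⁻¹
Layer 3: α = (0.99 + 0.078×8.4)×10⁻⁴ = 1.6452×10⁻⁴ K⁻¹
Layer 4: α = (0.99 + 0.078×2.1)×10⁻⁴ = 1.1538×10⁻⁴ K⁻¹
Layer 1: 2 × 2.628×10⁻⁴ × 270 = 0.141912 m
450 × 2.16×10⁻⁴ × 0.8 = 0.07776 m
Layer 3: 1.6452×10⁻⁴ × 0.87 × 620 = 0.088742088 m
Layer 4: 1.1538×10⁻⁴ × 650 × 0.15 = 0.01124955 m
Δh = 0.141912 + 0.07776 + 0.088742088 + 0.01124955 = 0.319663638 m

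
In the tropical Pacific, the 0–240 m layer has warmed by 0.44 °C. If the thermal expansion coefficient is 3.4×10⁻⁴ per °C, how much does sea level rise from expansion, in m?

0.036 m

Δh = αΔT·H = 3.4×10⁻⁴ × 0.44 × 240 = 0.035904 m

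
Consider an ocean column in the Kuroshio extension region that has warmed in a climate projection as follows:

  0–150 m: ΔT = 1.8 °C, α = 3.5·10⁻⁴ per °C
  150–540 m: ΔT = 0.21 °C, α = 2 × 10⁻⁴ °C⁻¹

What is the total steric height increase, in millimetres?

150 × 3.5×10⁻⁴ × 1.8 = 0.09450 m
Layer 2: 390 × 0.21 × 2×10⁻⁴ = 0.01638 m
Δh = 0.09450 + 0.01638 = 0.11088 m

110 mm of thermosteric rise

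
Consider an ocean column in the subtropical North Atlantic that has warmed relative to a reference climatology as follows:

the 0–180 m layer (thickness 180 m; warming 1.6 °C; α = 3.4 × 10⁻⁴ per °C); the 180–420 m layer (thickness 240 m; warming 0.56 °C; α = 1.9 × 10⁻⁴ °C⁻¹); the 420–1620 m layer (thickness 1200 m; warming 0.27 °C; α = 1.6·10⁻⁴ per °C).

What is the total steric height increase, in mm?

175 mm of thermosteric rise

1.6 × 180 × 3.4×10⁻⁴ = 0.09792 m
180–420 m: 240 × 1.9×10⁻⁴ × 0.56 = 0.025536 m
Layer 3: 1200 × 0.27 × 1.6×10⁻⁴ = 0.05184 m
Δh = 0.09792 + 0.025536 + 0.05184 = 0.175296 m ≈ 175 mm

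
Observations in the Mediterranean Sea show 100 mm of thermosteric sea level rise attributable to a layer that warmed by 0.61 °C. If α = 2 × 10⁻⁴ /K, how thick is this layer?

H = Δh/(αΔT) = 0.1 / (2×10⁻⁴ × 0.61) ≈ 819.7 m

820 m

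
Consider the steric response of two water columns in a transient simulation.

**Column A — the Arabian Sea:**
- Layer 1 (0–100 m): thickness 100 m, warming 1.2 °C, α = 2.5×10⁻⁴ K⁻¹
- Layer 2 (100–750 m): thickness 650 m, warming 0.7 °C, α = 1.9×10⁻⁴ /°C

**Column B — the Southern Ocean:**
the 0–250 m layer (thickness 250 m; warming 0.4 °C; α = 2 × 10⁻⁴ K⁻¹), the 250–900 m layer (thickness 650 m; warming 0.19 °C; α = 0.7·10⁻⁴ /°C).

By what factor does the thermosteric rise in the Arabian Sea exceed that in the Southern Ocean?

A Layer 1: 100 × 1.2 × 2.5×10⁻⁴ = 0.03000 m
A 1.9×10⁻⁴ × 650 × 0.7 = 0.08645 m
A total: 0.11645 m
B Layer 1: 250 × 0.4 × 2×10⁻⁴ = 0.02000 m
B Layer 2: 0.7×10⁻⁴ × 0.19 × 650 = 0.008645 m
B total: 0.028645 m
Ratio: 0.11645 / 0.028645 ≈ 4.065

a factor of 4.1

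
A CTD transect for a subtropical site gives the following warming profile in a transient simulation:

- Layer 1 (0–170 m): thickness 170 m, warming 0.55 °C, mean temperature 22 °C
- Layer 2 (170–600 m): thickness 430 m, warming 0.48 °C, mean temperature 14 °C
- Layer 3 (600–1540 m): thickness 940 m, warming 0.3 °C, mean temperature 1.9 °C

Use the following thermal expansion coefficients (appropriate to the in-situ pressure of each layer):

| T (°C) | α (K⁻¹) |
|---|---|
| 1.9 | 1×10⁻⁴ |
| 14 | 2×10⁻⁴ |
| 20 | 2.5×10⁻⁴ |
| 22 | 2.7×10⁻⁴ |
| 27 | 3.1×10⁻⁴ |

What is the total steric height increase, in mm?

Layer 1 at 22 °C → α = 2.7×10⁻⁴ K⁻¹
Layer 2 at 14 °C → α = 2×10⁻⁴ K⁻¹
Layer 3 at 1.9 °C → α = 1×10⁻⁴ K⁻¹
Layer 1: 0.55 × 2.7×10⁻⁴ × 170 = 0.025245 m
Layer 2: 430 × 2×10⁻⁴ × 0.48 = 0.04128 m
600–1540 m: 1×10⁻⁴ × 940 × 0.3 = 0.02820 m
Δh = 0.025245 + 0.04128 + 0.02820 = 0.094725 m

Δh = 94.7 mm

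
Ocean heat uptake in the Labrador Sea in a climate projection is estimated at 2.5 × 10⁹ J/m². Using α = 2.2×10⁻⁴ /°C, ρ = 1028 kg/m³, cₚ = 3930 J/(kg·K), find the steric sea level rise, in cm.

about 13.6 cm

Δh = αQ/(ρcₚ) = 2.2×10⁻⁴ × 2.5×10⁹ / (1028 × 3930) ≈ 0.13614 m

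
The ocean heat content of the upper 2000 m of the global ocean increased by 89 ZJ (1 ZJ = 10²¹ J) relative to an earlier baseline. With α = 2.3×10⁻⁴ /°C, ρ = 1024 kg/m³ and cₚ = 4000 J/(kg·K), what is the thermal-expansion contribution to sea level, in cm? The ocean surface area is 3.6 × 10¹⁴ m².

Per unit area: Q = 89×10²¹ / (3.6×10¹⁴) ≈ 2.472×10⁸ J/m²
Δh = αQ/(ρcₚ) = 2.3×10⁻⁴ × 2.472×10⁸ / (1024 × 4000) ≈ 0.013881 m

1.39 cm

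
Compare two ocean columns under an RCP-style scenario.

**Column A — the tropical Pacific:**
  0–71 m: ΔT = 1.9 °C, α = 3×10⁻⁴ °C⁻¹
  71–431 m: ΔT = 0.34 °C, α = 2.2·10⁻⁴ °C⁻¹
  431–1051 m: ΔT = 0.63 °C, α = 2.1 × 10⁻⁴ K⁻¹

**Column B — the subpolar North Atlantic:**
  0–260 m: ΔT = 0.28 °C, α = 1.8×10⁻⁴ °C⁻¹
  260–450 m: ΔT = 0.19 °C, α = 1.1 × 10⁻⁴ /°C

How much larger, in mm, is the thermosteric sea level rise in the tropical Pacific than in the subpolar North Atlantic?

Δh_A − Δh_B ≈ 130 mm

A 3×10⁻⁴ × 1.9 × 71 = 0.04047 m
A 2.2×10⁻⁴ × 0.34 × 360 = 0.026928 m
A 431–1051 m: 620 × 0.63 × 2.1×10⁻⁴ = 0.082026 m
A total: 0.149424 m
B Layer 1: 1.8×10⁻⁴ × 260 × 0.28 = 0.013104 m
B 260–450 m: 190 × 1.1×10⁻⁴ × 0.19 = 0.003971 m
B total: 0.017075 m
Difference: 0.149424 − 0.017075 = 0.132349 m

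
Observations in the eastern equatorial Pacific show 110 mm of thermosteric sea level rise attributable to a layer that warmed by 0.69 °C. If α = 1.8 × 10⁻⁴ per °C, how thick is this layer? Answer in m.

H ≈ 890 m

H = Δh/(αΔT) = 0.11 / (1.8×10⁻⁴ × 0.69) ≈ 885.7 m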